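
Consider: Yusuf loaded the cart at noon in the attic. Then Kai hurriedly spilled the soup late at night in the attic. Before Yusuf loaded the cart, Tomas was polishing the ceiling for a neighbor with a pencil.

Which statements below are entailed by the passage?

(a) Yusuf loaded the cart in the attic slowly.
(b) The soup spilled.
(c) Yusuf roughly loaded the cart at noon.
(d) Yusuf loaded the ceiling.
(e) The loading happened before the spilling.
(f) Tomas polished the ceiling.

(b), (e), (f)

(a) Not entailed — 'slowly' adds information not in the original event.
(b) Entailed — 'Kai spilled the soup' is causative; it entails the inchoative 'the soup spilled'.
(c) Not entailed — 'roughly' adds information not in the original event.
(d) Not entailed — Yusuf loaded the cart, not the ceiling; the ceiling belongs to the polishing event.
(e) Entailed — the narrative places the loading before the spilling.
(f) Entailed — 'polish' is an activity; 'was polishing' entails that some polishing happened, so 'polished' holds.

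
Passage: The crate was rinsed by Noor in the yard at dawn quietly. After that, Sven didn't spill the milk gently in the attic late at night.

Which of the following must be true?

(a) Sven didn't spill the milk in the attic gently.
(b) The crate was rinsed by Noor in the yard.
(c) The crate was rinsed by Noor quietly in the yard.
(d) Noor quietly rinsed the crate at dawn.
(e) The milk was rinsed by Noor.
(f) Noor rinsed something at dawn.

(a) Not entailed — dropping 'late at night' under negation is not valid — the original leaves open that Sven spilled the milk some other way.
(b) Entailed — the original entails any weakening of itself; this just drops 'at dawn', 'quietly'.
(c) Entailed — dropping 'at dawn' leaves a sub-description the original still satisfies.
(d) Entailed — this follows by dropping conjuncts from the rinsing event's description.
(e) Not entailed — Noor rinsed the crate, not the milk; the milk belongs to the spilling event.
(f) Entailed — the original entails any weakening of itself; this just drops 'in the yard', 'quietly' and generalizes the patient.

(b), (c), (d), (f)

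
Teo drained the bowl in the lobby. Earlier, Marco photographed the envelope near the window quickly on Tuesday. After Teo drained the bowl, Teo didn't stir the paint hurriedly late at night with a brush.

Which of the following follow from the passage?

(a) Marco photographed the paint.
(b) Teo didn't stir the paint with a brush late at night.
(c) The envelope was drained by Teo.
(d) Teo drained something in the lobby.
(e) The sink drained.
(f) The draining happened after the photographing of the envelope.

(a) Not entailed — Marco photographed the envelope, not the paint; the paint belongs to the stirring event.
(b) Not entailed — dropping 'hurriedly' under negation is not valid — the original leaves open that Teo stirred the paint some other way.
(c) Not entailed — Teo drained the bowl, not the envelope; the envelope belongs to the photographing event.
(d) Entailed — the original entails any weakening of itself; this just generalizes the patient.
(e) Not entailed — the bowl is what drained, not the sink.
(f) Entailed — the narrative places the photographing before the draining.

(d), (f)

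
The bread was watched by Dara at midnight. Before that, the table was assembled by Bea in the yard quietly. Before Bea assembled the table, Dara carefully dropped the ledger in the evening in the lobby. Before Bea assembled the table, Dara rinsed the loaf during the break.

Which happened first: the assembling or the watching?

the assembling

The connectives place the assembling before the watching.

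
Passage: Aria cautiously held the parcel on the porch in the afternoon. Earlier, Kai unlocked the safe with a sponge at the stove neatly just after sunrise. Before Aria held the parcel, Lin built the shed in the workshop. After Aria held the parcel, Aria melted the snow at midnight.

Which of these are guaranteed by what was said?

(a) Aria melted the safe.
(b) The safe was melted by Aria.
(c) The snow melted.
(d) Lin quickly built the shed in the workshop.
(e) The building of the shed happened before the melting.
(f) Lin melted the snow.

(a) Not entailed — Aria melted the snow, not the safe; the safe belongs to the unlocking event.
(b) Not entailed — Aria melted the snow, not the safe; the safe belongs to the unlocking event.
(c) Entailed — 'Aria melted the snow' is causative; it entails the inchoative 'the snow melted'.
(d) Not entailed — 'quickly' adds information not in the original event.
(e) Entailed — the narrative places the building before the melting.
(f) Not entailed — the passage has Aria melting the snow, not Lin.

(c), (e)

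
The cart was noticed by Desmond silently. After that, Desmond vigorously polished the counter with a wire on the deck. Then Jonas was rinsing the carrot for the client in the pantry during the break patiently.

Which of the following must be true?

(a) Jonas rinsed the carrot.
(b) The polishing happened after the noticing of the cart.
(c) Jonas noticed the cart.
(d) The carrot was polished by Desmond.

(a) Entailed — 'rinse' is an activity; 'was rinsing' entails that some rinsing happened, so 'rinsed' holds.
(b) Entailed — the narrative places the noticing before the polishing.
(c) Not entailed — the passage has Desmond noticing the cart, not Jonas.
(d) Not entailed — Desmond polished the counter, not the carrot; the carrot belongs to the rinsing event.

(a), (b)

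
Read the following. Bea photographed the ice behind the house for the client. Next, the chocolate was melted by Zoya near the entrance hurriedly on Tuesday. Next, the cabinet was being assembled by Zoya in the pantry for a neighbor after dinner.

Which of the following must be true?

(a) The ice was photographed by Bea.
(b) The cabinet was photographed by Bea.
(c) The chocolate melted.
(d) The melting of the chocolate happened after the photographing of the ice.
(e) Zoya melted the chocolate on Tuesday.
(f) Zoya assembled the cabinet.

(a) Entailed — the original entails any weakening of itself; this just drops 'behind the house', 'for the client'.
(b) Not entailed — Bea photographed the ice, not the cabinet; the cabinet belongs to the assembling event.
(c) Entailed — 'Zoya melted the chocolate' is causative; it entails the inchoative 'the chocolate melted'.
(d) Entailed — the narrative places the photographing before the melting.
(e) Entailed — the original entails any weakening of itself; this just drops 'hurriedly', 'near the entrance'.
(f) Not entailed — 'was assembling' is progressive on an accomplishment; it does not entail the completed 'assembled'.

(a), (c), (d), (e)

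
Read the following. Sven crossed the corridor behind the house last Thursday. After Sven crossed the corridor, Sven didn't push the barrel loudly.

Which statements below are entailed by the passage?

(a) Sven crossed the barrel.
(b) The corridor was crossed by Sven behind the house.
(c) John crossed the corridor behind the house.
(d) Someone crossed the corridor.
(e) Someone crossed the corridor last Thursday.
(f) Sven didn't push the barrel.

(b), (d), (e)

(a) Not entailed — Sven crossed the corridor, not the barrel; the barrel belongs to the pushing event.
(b) Entailed — the original entails any weakening of itself; this just drops 'last Thursday'.
(c) Not entailed — the passage has Sven crossing the corridor, not John.
(d) Entailed — this follows by dropping conjuncts from the crossing event's description.
(e) Entailed — this follows by dropping conjuncts from the crossing event's description.
(f) Not entailed — dropping 'loudly' under negation is not valid — the original leaves open that Sven pushed the barrel some other way.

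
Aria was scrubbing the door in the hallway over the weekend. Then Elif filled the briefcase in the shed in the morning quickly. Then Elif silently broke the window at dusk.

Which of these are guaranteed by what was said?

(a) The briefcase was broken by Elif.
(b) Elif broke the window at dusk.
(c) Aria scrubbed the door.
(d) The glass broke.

(a) Not entailed — Elif broke the window, not the briefcase; the briefcase belongs to the filling event.
(b) Entailed — dropping 'silently' leaves a sub-description the original still satisfies.
(c) Entailed — 'scrub' is an activity; 'was scrubbing' entails that some scrubbing happened, so 'scrubbed' holds.
(d) Not entailed — the window is what broke, not the glass.

(b), (c)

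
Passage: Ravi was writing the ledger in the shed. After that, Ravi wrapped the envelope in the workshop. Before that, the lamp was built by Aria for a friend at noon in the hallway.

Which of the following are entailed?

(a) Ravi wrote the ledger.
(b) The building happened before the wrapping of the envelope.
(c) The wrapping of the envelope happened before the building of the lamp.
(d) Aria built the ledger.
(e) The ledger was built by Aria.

(a) Not entailed — 'was writing' is progressive on an accomplishment; it does not entail the completed 'wrote'.
(b) Entailed — the narrative places the building before the wrapping.
(c) Not entailed — the narrative places the building before the wrapping, not after.
(d) Not entailed — Aria built the lamp, not the ledger; the ledger belongs to the writing event.
(e) Not entailed — Aria built the lamp, not the ledger; the ledger belongs to the writing event.

(b)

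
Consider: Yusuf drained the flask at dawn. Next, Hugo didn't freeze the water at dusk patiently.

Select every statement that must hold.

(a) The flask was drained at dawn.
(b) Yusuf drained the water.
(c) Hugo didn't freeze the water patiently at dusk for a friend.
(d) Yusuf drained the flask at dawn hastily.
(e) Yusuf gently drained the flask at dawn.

(a) Entailed — generalizing the agent leaves a sub-description the original still satisfies.
(b) Not entailed — Yusuf drained the flask, not the water; the water belongs to the freezing event.
(c) Entailed — under negation, adding a further restriction is entailed: if no such freezing event occurred, none occurred for a friend either.
(d) Not entailed — 'hastily' adds information not in the original event.
(e) Not entailed — 'gently' adds information not in the original event.

(a), (c)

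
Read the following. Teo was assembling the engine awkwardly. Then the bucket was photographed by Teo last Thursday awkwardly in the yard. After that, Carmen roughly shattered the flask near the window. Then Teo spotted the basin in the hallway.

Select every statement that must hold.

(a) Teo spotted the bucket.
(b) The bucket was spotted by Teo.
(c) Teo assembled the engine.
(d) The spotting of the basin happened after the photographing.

(a) Not entailed — Teo spotted the basin, not the bucket; the bucket belongs to the photographing event.
(b) Not entailed — Teo spotted the basin, not the bucket; the bucket belongs to the photographing event.
(c) Not entailed — 'was assembling' is progressive on an accomplishment; it does not entail the completed 'assembled'.
(d) Entailed — the narrative places the photographing before the spotting.

(d)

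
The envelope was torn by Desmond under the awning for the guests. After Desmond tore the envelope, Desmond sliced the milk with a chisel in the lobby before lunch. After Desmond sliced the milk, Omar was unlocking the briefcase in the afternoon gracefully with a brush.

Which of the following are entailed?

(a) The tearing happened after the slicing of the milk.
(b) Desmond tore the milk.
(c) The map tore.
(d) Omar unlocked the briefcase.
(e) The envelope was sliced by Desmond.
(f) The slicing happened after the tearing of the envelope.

(f)

(a) Not entailed — the narrative places the tearing before the slicing, not after.
(b) Not entailed — Desmond tore the envelope, not the milk; the milk belongs to the slicing event.
(c) Not entailed — the envelope is what tore, not the map.
(d) Not entailed — 'was unlocking' is progressive on an accomplishment; it does not entail the completed 'unlocked'.
(e) Not entailed — Desmond sliced the milk, not the envelope; the envelope belongs to the tearing event.
(f) Entailed — the narrative places the tearing before the slicing.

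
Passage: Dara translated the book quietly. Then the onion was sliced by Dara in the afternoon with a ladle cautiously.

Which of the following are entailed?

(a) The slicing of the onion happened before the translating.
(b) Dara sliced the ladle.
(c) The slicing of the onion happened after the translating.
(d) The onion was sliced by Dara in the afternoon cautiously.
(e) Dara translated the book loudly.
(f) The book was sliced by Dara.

(a) Not entailed — the narrative places the translating before the slicing, not after.
(b) Not entailed — the ladle is the instrument, not what was sliced.
(c) Entailed — the narrative places the translating before the slicing.
(d) Entailed — dropping 'with a ladle' leaves a sub-description the original still satisfies.
(e) Not entailed — 'loudly' adds a manner not in (and inconsistent with) the original.
(f) Not entailed — Dara sliced the onion, not the book; the book belongs to the translating event.

(c), (d)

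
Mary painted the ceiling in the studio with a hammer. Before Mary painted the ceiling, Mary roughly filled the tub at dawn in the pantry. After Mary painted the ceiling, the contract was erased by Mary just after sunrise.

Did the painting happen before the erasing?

yes

The narrative orders the painting before the erasing.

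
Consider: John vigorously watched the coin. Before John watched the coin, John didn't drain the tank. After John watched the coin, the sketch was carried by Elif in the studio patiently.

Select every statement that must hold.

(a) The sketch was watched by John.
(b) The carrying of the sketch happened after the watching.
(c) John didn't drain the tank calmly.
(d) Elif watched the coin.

(b), (c)

(a) Not entailed — John watched the coin, not the sketch; the sketch belongs to the carrying event.
(b) Entailed — the narrative places the watching before the carrying.
(c) Entailed — under negation, adding a further restriction is entailed: if no such draining event occurred, none occurred calmly either.
(d) Not entailed — the passage has John watching the coin, not Elif.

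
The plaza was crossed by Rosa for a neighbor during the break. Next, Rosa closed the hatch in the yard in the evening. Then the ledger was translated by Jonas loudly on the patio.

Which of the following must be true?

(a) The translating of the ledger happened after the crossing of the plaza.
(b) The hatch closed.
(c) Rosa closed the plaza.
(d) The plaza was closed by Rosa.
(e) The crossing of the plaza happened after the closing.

(a), (b)

(a) Entailed — the narrative places the crossing before the translating.
(b) Entailed — 'Rosa closed the hatch' is causative; it entails the inchoative 'the hatch closed'.
(c) Not entailed — Rosa closed the hatch, not the plaza; the plaza belongs to the crossing event.
(d) Not entailed — Rosa closed the hatch, not the plaza; the plaza belongs to the crossing event.
(e) Not entailed — the narrative places the crossing before the closing, not after.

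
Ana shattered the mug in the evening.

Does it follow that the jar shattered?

no

Nothing is said about any jar; only the mug is affected.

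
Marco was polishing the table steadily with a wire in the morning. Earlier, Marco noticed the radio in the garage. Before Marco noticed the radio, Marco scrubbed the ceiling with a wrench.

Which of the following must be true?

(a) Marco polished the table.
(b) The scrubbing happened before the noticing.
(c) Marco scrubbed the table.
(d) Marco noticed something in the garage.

(a) Entailed — 'polish' is an activity; 'was polishing' entails that some polishing happened, so 'polished' holds.
(b) Entailed — the narrative places the scrubbing before the noticing.
(c) Not entailed — Marco scrubbed the ceiling, not the table; the table belongs to the polishing event.
(d) Entailed — this follows by dropping conjuncts from the noticing event's description.

(a), (b), (d)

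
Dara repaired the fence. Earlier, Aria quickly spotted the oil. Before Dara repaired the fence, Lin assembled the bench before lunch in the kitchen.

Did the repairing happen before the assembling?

no

The narrative orders the assembling before the repairing.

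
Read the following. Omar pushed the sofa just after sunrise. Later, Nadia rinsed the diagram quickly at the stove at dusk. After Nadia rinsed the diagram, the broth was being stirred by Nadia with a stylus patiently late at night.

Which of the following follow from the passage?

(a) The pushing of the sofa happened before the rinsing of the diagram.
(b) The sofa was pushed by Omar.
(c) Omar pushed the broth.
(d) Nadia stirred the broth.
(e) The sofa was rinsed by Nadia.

(a), (b), (d)

(a) Entailed — the narrative places the pushing before the rinsing.
(b) Entailed — the original entails any weakening of itself; this just drops 'just after sunrise'.
(c) Not entailed — Omar pushed the sofa, not the broth; the broth belongs to the stirring event.
(d) Entailed — 'stir' is an activity; 'was stirring' entails that some stirring happened, so 'stirred' holds.
(e) Not entailed — Nadia rinsed the diagram, not the sofa; the sofa belongs to the pushing event.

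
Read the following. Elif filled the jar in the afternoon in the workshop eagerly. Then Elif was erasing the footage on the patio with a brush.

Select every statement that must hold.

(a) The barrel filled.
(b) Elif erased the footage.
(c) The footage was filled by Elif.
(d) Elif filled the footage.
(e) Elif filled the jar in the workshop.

(e)

(a) Not entailed — the jar is what filled, not the barrel.
(b) Not entailed — 'was erasing' is progressive on an accomplishment; it does not entail the completed 'erased'.
(c) Not entailed — Elif filled the jar, not the footage; the footage belongs to the erasing event.
(d) Not entailed — Elif filled the jar, not the footage; the footage belongs to the erasing event.
(e) Entailed — the original entails any weakening of itself; this just drops 'in the afternoon', 'eagerly'.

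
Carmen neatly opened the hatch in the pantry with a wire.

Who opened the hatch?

'Carmen' marks the agent of the opening event.

Carmen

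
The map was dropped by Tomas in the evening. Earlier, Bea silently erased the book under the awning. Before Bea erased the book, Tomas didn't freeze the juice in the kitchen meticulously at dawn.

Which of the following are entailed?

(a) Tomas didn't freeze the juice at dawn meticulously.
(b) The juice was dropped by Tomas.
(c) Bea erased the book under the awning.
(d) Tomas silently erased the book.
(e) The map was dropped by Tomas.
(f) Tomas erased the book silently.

(c), (e)

(a) Not entailed — dropping 'in the kitchen' under negation is not valid — the original leaves open that Tomas froze the juice some other way.
(b) Not entailed — Tomas dropped the map, not the juice; the juice belongs to the freezing event.
(c) Entailed — dropping 'silently' leaves a sub-description the original still satisfies.
(d) Not entailed — the passage has Bea erasing the book, not Tomas.
(e) Entailed — this follows by dropping conjuncts from the dropping event's description.
(f) Not entailed — the passage has Bea erasing the book, not Tomas.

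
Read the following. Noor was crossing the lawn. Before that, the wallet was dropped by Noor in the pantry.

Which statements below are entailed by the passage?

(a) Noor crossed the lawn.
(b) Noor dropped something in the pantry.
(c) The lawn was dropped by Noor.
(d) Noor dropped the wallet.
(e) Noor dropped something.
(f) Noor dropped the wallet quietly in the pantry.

(b), (d), (e)

(a) Not entailed — 'was crossing' is progressive on an accomplishment; it does not entail the completed 'crossed'.
(b) Entailed — the original entails any weakening of itself; this just generalizes the patient.
(c) Not entailed — Noor dropped the wallet, not the lawn; the lawn belongs to the crossing event.
(d) Entailed — the original entails any weakening of itself; this just drops 'in the pantry'.
(e) Entailed — every conjunct here is already in the original dropping event.
(f) Not entailed — 'quietly' adds information not in the original event.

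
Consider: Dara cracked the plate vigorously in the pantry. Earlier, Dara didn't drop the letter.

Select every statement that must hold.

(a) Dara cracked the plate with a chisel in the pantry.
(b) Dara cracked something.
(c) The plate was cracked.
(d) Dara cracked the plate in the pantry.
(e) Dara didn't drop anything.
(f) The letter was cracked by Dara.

(a) Not entailed — 'with a chisel' adds information not in the original event.
(b) Entailed — dropping 'in the pantry', 'vigorously' and generalizing the patient leaves a sub-description the original still satisfies.
(c) Entailed — dropping 'in the pantry', 'vigorously' and generalizing the agent leaves a sub-description the original still satisfies.
(d) Entailed — every conjunct here is already in the original cracking event.
(e) Not entailed — the original only denies this specific event; Dara may have dropped something else.
(f) Not entailed — Dara cracked the plate, not the letter; the letter belongs to the dropping event.

(b), (c), (d)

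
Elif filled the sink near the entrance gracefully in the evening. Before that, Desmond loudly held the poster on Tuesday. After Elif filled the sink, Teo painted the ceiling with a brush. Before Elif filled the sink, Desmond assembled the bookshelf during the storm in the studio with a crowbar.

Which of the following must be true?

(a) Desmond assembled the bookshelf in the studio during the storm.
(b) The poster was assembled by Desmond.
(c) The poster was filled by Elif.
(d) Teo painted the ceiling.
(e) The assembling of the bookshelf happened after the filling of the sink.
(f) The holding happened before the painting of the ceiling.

(a), (d), (f)

(a) Entailed — every conjunct here is already in the original assembling event.
(b) Not entailed — Desmond assembled the bookshelf, not the poster; the poster belongs to the holding event.
(c) Not entailed — Elif filled the sink, not the poster; the poster belongs to the holding event.
(d) Entailed — this follows by dropping conjuncts from the painting event's description.
(e) Not entailed — the narrative places the assembling before the filling, not after.
(f) Entailed — the narrative places the holding before the painting.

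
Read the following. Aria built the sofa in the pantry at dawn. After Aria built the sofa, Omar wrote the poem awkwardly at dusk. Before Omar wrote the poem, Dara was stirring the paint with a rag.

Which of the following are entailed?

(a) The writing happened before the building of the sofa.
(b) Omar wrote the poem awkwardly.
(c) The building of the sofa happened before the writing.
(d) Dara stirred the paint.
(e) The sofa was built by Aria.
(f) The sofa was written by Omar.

(b), (c), (d), (e)

(a) Not entailed — the narrative places the building before the writing, not after.
(b) Entailed — this follows by dropping conjuncts from the writing event's description.
(c) Entailed — the narrative places the building before the writing.
(d) Entailed — 'stir' is an activity; 'was stirring' entails that some stirring happened, so 'stirred' holds.
(e) Entailed — this follows by dropping conjuncts from the building event's description.
(f) Not entailed — Omar wrote the poem, not the sofa; the sofa belongs to the building event.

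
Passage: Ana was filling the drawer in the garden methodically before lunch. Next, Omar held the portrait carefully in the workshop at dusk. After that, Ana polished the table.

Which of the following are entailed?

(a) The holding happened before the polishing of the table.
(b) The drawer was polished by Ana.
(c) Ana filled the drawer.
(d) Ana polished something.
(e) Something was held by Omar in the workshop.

(a) Entailed — the narrative places the holding before the polishing.
(b) Not entailed — Ana polished the table, not the drawer; the drawer belongs to the filling event.
(c) Not entailed — 'was filling' is progressive on an accomplishment; it does not entail the completed 'filled'.
(d) Entailed — this follows by dropping conjuncts from the polishing event's description.
(e) Entailed — this follows by dropping conjuncts from the holding event's description.

(a), (d), (e)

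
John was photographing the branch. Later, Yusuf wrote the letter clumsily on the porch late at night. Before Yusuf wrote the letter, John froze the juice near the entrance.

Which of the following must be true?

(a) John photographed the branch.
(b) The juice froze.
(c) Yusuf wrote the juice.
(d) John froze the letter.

(a) Not entailed — 'was photographing' is progressive on an accomplishment; it does not entail the completed 'photographed'.
(b) Entailed — 'John froze the juice' is causative; it entails the inchoative 'the juice froze'.
(c) Not entailed — Yusuf wrote the letter, not the juice; the juice belongs to the freezing event.
(d) Not entailed — John froze the juice, not the letter; the letter belongs to the writing event.

(b)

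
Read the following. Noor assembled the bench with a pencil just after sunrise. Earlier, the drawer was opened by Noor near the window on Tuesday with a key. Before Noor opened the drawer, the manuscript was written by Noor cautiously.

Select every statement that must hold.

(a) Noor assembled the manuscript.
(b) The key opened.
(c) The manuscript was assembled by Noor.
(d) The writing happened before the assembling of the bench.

(a) Not entailed — Noor assembled the bench, not the manuscript; the manuscript belongs to the writing event.
(b) Not entailed — the drawer is what opened, not the key.
(c) Not entailed — Noor assembled the bench, not the manuscript; the manuscript belongs to the writing event.
(d) Entailed — the narrative places the writing before the assembling.

(d)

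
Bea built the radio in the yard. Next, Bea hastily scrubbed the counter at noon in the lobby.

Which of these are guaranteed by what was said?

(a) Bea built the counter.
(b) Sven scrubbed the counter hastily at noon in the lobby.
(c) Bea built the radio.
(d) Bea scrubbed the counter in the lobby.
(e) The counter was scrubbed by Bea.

(c), (d), (e)

(a) Not entailed — Bea built the radio, not the counter; the counter belongs to the scrubbing event.
(b) Not entailed — the passage has Bea scrubbing the counter, not Sven.
(c) Entailed — this follows by dropping conjuncts from the building event's description.
(d) Entailed — this follows by dropping conjuncts from the scrubbing event's description.
(e) Entailed — the original entails any weakening of itself; this just drops 'hastily', 'at noon', 'in the lobby'.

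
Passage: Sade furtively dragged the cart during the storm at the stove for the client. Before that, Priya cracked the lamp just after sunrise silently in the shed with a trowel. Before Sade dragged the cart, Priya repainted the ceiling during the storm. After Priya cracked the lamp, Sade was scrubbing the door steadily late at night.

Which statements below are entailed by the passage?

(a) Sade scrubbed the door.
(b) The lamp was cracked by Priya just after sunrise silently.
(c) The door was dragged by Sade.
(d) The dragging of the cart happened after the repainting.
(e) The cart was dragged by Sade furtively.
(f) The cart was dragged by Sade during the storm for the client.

(a) Entailed — 'scrub' is an activity; 'was scrubbing' entails that some scrubbing happened, so 'scrubbed' holds.
(b) Entailed — dropping 'in the shed', 'with a trowel' leaves a sub-description the original still satisfies.
(c) Not entailed — Sade dragged the cart, not the door; the door belongs to the scrubbing event.
(d) Entailed — the narrative places the repainting before the dragging.
(e) Entailed — dropping 'at the stove', 'for the client', 'during the storm' leaves a sub-description the original still satisfies.
(f) Entailed — dropping 'furtively', 'at the stove' leaves a sub-description the original still satisfies.

(a), (b), (d), (e), (f)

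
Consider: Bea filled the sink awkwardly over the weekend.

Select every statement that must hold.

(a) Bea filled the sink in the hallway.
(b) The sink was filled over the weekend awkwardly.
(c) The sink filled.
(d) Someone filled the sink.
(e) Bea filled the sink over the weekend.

(a) Not entailed — 'in the hallway' adds information not in the original event.
(b) Entailed — every conjunct here is already in the original filling event.
(c) Entailed — 'Bea filled the sink' is causative; it entails the inchoative 'the sink filled'.
(d) Entailed — dropping 'over the weekend', 'awkwardly' and generalizing the agent leaves a sub-description the original still satisfies.
(e) Entailed — this follows by dropping conjuncts from the filling event's description.

(b), (c), (d), (e)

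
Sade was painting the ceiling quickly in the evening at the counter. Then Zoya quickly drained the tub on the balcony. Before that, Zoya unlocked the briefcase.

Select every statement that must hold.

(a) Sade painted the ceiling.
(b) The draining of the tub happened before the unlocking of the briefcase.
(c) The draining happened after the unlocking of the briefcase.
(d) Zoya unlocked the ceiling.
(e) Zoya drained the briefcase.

(a) Not entailed — 'was painting' is progressive on an accomplishment; it does not entail the completed 'painted'.
(b) Not entailed — the narrative places the unlocking before the draining, not after.
(c) Entailed — the narrative places the unlocking before the draining.
(d) Not entailed — Zoya unlocked the briefcase, not the ceiling; the ceiling belongs to the painting event.
(e) Not entailed — Zoya drained the tub, not the briefcase; the briefcase belongs to the unlocking event.

(c)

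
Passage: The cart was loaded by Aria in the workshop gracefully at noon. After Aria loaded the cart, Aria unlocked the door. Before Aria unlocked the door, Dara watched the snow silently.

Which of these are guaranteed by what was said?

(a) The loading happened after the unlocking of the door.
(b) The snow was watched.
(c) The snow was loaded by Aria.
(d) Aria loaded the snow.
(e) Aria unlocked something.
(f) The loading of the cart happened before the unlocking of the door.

(b), (e), (f)

(a) Not entailed — the narrative places the loading before the unlocking, not after.
(b) Entailed — every conjunct here is already in the original watching event.
(c) Not entailed — Aria loaded the cart, not the snow; the snow belongs to the watching event.
(d) Not entailed — Aria loaded the cart, not the snow; the snow belongs to the watching event.
(e) Entailed — this follows by dropping conjuncts from the unlocking event's description.
(f) Entailed — the narrative places the loading before the unlocking.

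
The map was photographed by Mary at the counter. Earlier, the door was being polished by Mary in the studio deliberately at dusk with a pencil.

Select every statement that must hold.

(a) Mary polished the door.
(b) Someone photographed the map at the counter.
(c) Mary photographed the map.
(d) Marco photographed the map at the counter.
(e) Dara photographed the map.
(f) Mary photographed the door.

(a) Entailed — 'polish' is an activity; 'was polishing' entails that some polishing happened, so 'polished' holds.
(b) Entailed — every conjunct here is already in the original photographing event.
(c) Entailed — this follows by dropping conjuncts from the photographing event's description.
(d) Not entailed — the passage has Mary photographing the map, not Marco.
(e) Not entailed — the passage has Mary photographing the map, not Dara.
(f) Not entailed — Mary photographed the map, not the door; the door belongs to the polishing event.

(a), (b), (c)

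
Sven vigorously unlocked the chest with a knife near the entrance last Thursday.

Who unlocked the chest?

'Sven' marks the agent of the unlocking event.

Sven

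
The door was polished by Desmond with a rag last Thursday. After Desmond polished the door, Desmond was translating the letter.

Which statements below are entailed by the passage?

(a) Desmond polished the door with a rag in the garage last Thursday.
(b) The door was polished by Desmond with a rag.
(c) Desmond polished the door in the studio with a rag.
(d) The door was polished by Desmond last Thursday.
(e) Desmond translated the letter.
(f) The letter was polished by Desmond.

(b), (d)

(a) Not entailed — 'in the garage' adds information not in the original event.
(b) Entailed — this follows by dropping conjuncts from the polishing event's description.
(c) Not entailed — 'in the studio' adds information not in the original event.
(d) Entailed — this follows by dropping conjuncts from the polishing event's description.
(e) Not entailed — 'was translating' is progressive on an accomplishment; it does not entail the completed 'translated'.
(f) Not entailed — Desmond polished the door, not the letter; the letter belongs to the translating event.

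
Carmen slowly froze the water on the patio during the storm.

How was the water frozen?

'slowly' marks the manner of the freezing event.

slowly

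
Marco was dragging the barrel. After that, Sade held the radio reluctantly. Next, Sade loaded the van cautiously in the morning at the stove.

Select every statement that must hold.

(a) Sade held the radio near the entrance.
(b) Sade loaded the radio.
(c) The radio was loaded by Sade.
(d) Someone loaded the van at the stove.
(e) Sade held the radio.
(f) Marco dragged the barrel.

(d), (e), (f)

(a) Not entailed — 'near the entrance' adds information not in the original event.
(b) Not entailed — Sade loaded the van, not the radio; the radio belongs to the holding event.
(c) Not entailed — Sade loaded the van, not the radio; the radio belongs to the holding event.
(d) Entailed — every conjunct here is already in the original loading event.
(e) Entailed — dropping 'reluctantly' leaves a sub-description the original still satisfies.
(f) Entailed — 'drag' is an activity; 'was dragging' entails that some dragging happened, so 'dragged' holds.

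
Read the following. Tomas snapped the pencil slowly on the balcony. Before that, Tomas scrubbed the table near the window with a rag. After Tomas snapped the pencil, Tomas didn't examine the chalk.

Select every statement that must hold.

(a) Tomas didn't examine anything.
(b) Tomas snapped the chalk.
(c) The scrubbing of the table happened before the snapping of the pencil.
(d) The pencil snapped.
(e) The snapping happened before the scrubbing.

(c), (d)

(a) Not entailed — the original only denies this specific event; Tomas may have examined something else.
(b) Not entailed — Tomas snapped the pencil, not the chalk; the chalk belongs to the examining event.
(c) Entailed — the narrative places the scrubbing before the snapping.
(d) Entailed — 'Tomas snapped the pencil' is causative; it entails the inchoative 'the pencil snapped'.
(e) Not entailed — the narrative places the scrubbing before the snapping, not after.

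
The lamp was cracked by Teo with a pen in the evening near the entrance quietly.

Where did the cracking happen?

'near the entrance' marks the location of the cracking event.

near the entrance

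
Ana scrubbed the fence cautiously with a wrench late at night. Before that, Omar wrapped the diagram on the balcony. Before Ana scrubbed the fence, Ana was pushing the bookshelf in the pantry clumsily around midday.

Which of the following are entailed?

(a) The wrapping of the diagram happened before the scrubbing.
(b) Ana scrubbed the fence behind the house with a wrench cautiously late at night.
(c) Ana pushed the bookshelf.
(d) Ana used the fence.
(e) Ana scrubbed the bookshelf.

(a) Entailed — the narrative places the wrapping before the scrubbing.
(b) Not entailed — 'behind the house' adds information not in the original event.
(c) Entailed — 'push' is an activity; 'was pushing' entails that some pushing happened, so 'pushed' holds.
(d) Not entailed — the fence is the patient, not an instrument — Ana used a wrench.
(e) Not entailed — Ana scrubbed the fence, not the bookshelf; the bookshelf belongs to the pushing event.

(a), (c)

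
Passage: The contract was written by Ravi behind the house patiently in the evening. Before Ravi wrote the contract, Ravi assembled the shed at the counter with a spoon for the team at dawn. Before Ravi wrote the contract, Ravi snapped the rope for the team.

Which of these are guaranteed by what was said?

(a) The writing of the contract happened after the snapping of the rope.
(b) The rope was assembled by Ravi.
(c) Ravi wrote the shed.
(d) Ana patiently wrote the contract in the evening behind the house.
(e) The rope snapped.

(a) Entailed — the narrative places the snapping before the writing.
(b) Not entailed — Ravi assembled the shed, not the rope; the rope belongs to the snapping event.
(c) Not entailed — Ravi wrote the contract, not the shed; the shed belongs to the assembling event.
(d) Not entailed — the passage has Ravi writing the contract, not Ana.
(e) Entailed — 'Ravi snapped the rope' is causative; it entails the inchoative 'the rope snapped'.

(a), (e)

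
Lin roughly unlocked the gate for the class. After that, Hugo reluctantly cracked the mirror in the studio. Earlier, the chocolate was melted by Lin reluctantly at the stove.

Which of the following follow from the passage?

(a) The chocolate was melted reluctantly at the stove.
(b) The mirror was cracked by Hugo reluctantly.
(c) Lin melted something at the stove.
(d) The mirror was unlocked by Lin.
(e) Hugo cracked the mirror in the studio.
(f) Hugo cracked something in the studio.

(a) Entailed — every conjunct here is already in the original melting event.
(b) Entailed — every conjunct here is already in the original cracking event.
(c) Entailed — dropping 'reluctantly' and generalizing the patient leaves a sub-description the original still satisfies.
(d) Not entailed — Lin unlocked the gate, not the mirror; the mirror belongs to the cracking event.
(e) Entailed — dropping 'reluctantly' leaves a sub-description the original still satisfies.
(f) Entailed — the original entails any weakening of itself; this just drops 'reluctantly' and generalizes the patient.

(a), (b), (c), (e), (f)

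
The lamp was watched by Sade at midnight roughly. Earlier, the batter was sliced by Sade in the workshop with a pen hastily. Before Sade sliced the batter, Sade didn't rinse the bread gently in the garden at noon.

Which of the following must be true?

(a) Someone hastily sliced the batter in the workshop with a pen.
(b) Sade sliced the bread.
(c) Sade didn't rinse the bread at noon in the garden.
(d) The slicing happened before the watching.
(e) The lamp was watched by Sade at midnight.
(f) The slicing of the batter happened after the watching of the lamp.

(a), (d), (e)

(a) Entailed — every conjunct here is already in the original slicing event.
(b) Not entailed — Sade sliced the batter, not the bread; the bread belongs to the rinsing event.
(c) Not entailed — dropping 'gently' under negation is not valid — the original leaves open that Sade rinsed the bread some other way.
(d) Entailed — the narrative places the slicing before the watching.
(e) Entailed — this follows by dropping conjuncts from the watching event's description.
(f) Not entailed — the narrative places the slicing before the watching, not after.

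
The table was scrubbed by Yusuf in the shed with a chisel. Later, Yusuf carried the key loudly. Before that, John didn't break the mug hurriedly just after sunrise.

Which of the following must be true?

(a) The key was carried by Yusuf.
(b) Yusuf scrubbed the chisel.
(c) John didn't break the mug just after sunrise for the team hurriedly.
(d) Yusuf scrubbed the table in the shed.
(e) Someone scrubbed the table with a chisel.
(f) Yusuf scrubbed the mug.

(a), (c), (d), (e)

(a) Entailed — dropping 'loudly' leaves a sub-description the original still satisfies.
(b) Not entailed — the chisel is the instrument, not what was scrubbed.
(c) Entailed — under negation, adding a further restriction is entailed: if no such breaking event occurred, none occurred for the team either.
(d) Entailed — dropping 'with a chisel' leaves a sub-description the original still satisfies.
(e) Entailed — the original entails any weakening of itself; this just drops 'in the shed' and generalizes the agent.
(f) Not entailed — Yusuf scrubbed the table, not the mug; the mug belongs to the breaking event.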